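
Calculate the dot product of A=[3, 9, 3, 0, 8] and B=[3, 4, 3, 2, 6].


Dot product = sum of element-wise products
A[0]*B[0] = 3*3 = 9
A[1]*B[1] = 9*4 = 36
A[2]*B[2] = 3*3 = 9
A[3]*B[3] = 0*2 = 0
A[4]*B[4] = 8*6 = 48
Sum = 9 + 36 + 9 + 0 + 48 = 102

102


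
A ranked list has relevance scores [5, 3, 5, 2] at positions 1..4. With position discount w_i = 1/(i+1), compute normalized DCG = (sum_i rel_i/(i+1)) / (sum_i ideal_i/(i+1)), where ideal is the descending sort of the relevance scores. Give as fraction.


Position discount weights w_i = 1/(i+1) for i=1..4:
Weights = [1/2, 1/3, 1/4, 1/5]
Actual relevance: [5, 3, 5, 2]
DCG = 5/2 + 3/3 + 5/4 + 2/5 = 103/20
Ideal relevance (sorted desc): [5, 5, 3, 2]
Ideal DCG = 5/2 + 5/3 + 3/4 + 2/5 = 319/60
nDCG = DCG / ideal_DCG = 103/20 / 319/60 = 309/319

309/319


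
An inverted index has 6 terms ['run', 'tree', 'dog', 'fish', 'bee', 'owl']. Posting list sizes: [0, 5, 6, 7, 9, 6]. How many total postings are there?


Summing posting list sizes:
'run': 0 postings
'tree': 5 postings
'dog': 6 postings
'fish': 7 postings
'bee': 9 postings
'owl': 6 postings
Total = 0 + 5 + 6 + 7 + 9 + 6 = 33

33


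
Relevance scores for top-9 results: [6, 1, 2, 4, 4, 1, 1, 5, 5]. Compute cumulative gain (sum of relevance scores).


Cumulative Gain = sum of relevance scores
Position 1: rel=6, running sum=6
Position 2: rel=1, running sum=7
Position 3: rel=2, running sum=9
Position 4: rel=4, running sum=13
Position 5: rel=4, running sum=17
Position 6: rel=1, running sum=18
Position 7: rel=1, running sum=19
Position 8: rel=5, running sum=24
Position 9: rel=5, running sum=29
CG = 29

29


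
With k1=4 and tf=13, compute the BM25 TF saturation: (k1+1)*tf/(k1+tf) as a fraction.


BM25 TF component = (k1+1)*tf / (k1+tf)
k1 = 4, tf = 13
Numerator = (4+1)*13 = 65
Denominator = 4 + 13 = 17
= 65/17 = 65/17

65/17


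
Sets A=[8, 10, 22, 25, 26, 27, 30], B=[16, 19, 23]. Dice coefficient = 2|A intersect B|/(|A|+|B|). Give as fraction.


A intersect B = []
|A intersect B| = 0
|A| = 7, |B| = 3
Dice = 2*0 / (7+3)
= 0 / 10 = 0

0


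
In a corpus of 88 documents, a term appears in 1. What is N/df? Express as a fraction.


IDF ratio = N / df
= 88 / 1
= 88

88


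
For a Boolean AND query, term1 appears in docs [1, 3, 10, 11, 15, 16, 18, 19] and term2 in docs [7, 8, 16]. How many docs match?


Boolean AND: find intersection of posting lists
term1 docs: [1, 3, 10, 11, 15, 16, 18, 19]
term2 docs: [7, 8, 16]
Intersection: [16]
|intersection| = 1

1


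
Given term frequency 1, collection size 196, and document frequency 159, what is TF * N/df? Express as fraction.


TF * (N/df)
= 1 * (196/159)
= 1 * 196/159
= 196/159

196/159


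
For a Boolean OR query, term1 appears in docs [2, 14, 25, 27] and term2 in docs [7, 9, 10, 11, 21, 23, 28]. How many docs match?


Boolean OR: find union of posting lists
term1 docs: [2, 14, 25, 27]
term2 docs: [7, 9, 10, 11, 21, 23, 28]
Union: [2, 7, 9, 10, 11, 14, 21, 23, 25, 27, 28]
|union| = 11

11


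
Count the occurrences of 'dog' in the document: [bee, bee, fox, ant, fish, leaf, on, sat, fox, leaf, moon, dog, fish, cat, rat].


Document has 15 words
Scanning for 'dog':
Found at positions: [11]
Count = 1

1


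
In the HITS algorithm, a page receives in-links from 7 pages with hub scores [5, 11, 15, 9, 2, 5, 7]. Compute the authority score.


Authority = sum of hub scores of in-linkers
In-link 1: hub score = 5
In-link 2: hub score = 11
In-link 3: hub score = 15
In-link 4: hub score = 9
In-link 5: hub score = 2
In-link 6: hub score = 5
In-link 7: hub score = 7
Authority = 5 + 11 + 15 + 9 + 2 + 5 + 7 = 54

54


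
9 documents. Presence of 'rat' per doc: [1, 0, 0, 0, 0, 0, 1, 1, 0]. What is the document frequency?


Checking each document for 'rat':
Doc 1: present
Doc 2: absent
Doc 3: absent
Doc 4: absent
Doc 5: absent
Doc 6: absent
Doc 7: present
Doc 8: present
Doc 9: absent
df = sum of presences = 1 + 0 + 0 + 0 + 0 + 0 + 1 + 1 + 0 = 3

3


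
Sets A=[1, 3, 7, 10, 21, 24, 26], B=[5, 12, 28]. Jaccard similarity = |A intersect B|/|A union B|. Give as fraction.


A intersect B = []
|A intersect B| = 0
A union B = [1, 3, 5, 7, 10, 12, 21, 24, 26, 28]
|A union B| = 10
Jaccard = 0/10 = 0

0


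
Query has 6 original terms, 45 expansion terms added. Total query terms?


Original terms: 6
Expansion terms: 45
Total = 6 + 45 = 51

51


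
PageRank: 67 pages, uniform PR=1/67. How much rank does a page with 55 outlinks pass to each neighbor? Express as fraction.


Initial PR = 1/67 = 1/67
Outlinks = 55
Contribution per link = PR / outlinks
= 1/67 / 55
= 1/3685

1/3685


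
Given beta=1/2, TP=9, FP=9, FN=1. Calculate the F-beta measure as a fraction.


P = TP/(TP+FP) = 9/18 = 1/2
R = TP/(TP+FN) = 9/10 = 9/10
beta^2 = 1/2^2 = 1/4
(1 + beta^2) = 5/4
Numerator = (1+beta^2)*P*R = 9/16
Denominator = beta^2*P + R = 1/8 + 9/10 = 41/40
F_beta = 45/82

45/82


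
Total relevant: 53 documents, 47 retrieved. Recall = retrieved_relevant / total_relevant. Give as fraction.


Recall = retrieved_relevant / total_relevant
= 47 / 53
= 47 / (47 + 6)
= 47/53

47/53


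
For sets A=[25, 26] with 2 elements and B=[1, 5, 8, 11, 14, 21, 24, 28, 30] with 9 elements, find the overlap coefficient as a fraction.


A intersect B = []
|A intersect B| = 0
min(|A|, |B|) = min(2, 9) = 2
Overlap = 0 / 2 = 0

0


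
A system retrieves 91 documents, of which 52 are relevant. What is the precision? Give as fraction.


Precision = relevant_retrieved / total_retrieved
= 52 / 91
= 52 / (52 + 39)
= 4/7

4/7


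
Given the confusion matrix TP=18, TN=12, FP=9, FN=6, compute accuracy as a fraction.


Accuracy = (TP + TN) / (TP + TN + FP + FN)
TP + TN = 18 + 12 = 30
Total = 18 + 12 + 9 + 6 = 45
Accuracy = 30 / 45 = 2/3

2/3


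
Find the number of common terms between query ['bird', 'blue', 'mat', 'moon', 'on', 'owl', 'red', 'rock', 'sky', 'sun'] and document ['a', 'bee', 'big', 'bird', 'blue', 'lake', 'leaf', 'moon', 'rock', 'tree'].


Query terms: ['bird', 'blue', 'mat', 'moon', 'on', 'owl', 'red', 'rock', 'sky', 'sun']
Document terms: ['a', 'bee', 'big', 'bird', 'blue', 'lake', 'leaf', 'moon', 'rock', 'tree']
Common terms: ['bird', 'blue', 'moon', 'rock']
Overlap count = 4

4


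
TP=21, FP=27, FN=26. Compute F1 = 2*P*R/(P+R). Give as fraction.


F1 = 2 * P * R / (P + R)
P = TP/(TP+FP) = 21/48 = 7/16
R = TP/(TP+FN) = 21/47 = 21/47
2 * P * R = 2 * 7/16 * 21/47 = 147/376
P + R = 7/16 + 21/47 = 665/752
F1 = 147/376 / 665/752 = 42/95

42/95


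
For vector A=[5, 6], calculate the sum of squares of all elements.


|A|^2 = sum of squared components
A[0]^2 = 5^2 = 25
A[1]^2 = 6^2 = 36
Sum = 25 + 36 = 61

61


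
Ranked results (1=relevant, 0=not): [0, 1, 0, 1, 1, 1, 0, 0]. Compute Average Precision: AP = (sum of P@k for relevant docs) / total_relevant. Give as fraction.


Computing P@k for each relevant position:
Position 1: not relevant
Position 2: relevant, P@2 = 1/2 = 1/2
Position 3: not relevant
Position 4: relevant, P@4 = 2/4 = 1/2
Position 5: relevant, P@5 = 3/5 = 3/5
Position 6: relevant, P@6 = 4/6 = 2/3
Position 7: not relevant
Position 8: not relevant
Sum of P@k = 1/2 + 1/2 + 3/5 + 2/3 = 34/15
AP = 34/15 / 4 = 17/30

17/30


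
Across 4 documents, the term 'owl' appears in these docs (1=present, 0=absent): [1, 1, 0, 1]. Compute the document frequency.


Checking each document for 'owl':
Doc 1: present
Doc 2: present
Doc 3: absent
Doc 4: present
df = sum of presences = 1 + 1 + 0 + 1 = 3

3


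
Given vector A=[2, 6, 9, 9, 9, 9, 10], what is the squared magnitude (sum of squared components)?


|A|^2 = sum of squared components
A[0]^2 = 2^2 = 4
A[1]^2 = 6^2 = 36
A[2]^2 = 9^2 = 81
A[3]^2 = 9^2 = 81
A[4]^2 = 9^2 = 81
A[5]^2 = 9^2 = 81
A[6]^2 = 10^2 = 100
Sum = 4 + 36 + 81 + 81 + 81 + 81 + 100 = 464

464


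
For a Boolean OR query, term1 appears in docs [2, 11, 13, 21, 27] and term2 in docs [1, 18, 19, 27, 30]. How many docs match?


Boolean OR: find union of posting lists
term1 docs: [2, 11, 13, 21, 27]
term2 docs: [1, 18, 19, 27, 30]
Union: [1, 2, 11, 13, 18, 19, 21, 27, 30]
|union| = 9

9


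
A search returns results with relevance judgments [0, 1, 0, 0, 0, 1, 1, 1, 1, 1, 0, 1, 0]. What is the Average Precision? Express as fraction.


Computing P@k for each relevant position:
Position 1: not relevant
Position 2: relevant, P@2 = 1/2 = 1/2
Position 3: not relevant
Position 4: not relevant
Position 5: not relevant
Position 6: relevant, P@6 = 2/6 = 1/3
Position 7: relevant, P@7 = 3/7 = 3/7
Position 8: relevant, P@8 = 4/8 = 1/2
Position 9: relevant, P@9 = 5/9 = 5/9
Position 10: relevant, P@10 = 6/10 = 3/5
Position 11: not relevant
Position 12: relevant, P@12 = 7/12 = 7/12
Position 13: not relevant
Sum of P@k = 1/2 + 1/3 + 3/7 + 1/2 + 5/9 + 3/5 + 7/12 = 4411/1260
AP = 4411/1260 / 7 = 4411/8820

4411/8820


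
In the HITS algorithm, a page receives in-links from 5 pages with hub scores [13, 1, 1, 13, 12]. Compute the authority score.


Authority = sum of hub scores of in-linkers
In-link 1: hub score = 13
In-link 2: hub score = 1
In-link 3: hub score = 1
In-link 4: hub score = 13
In-link 5: hub score = 12
Authority = 13 + 1 + 1 + 13 + 12 = 40

40


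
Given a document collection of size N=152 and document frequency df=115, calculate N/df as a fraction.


IDF ratio = N / df
= 152 / 115
= 152/115

152/115


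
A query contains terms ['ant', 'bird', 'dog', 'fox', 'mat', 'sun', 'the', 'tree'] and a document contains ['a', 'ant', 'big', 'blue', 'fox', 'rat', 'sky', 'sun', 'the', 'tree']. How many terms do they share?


Query terms: ['ant', 'bird', 'dog', 'fox', 'mat', 'sun', 'the', 'tree']
Document terms: ['a', 'ant', 'big', 'blue', 'fox', 'rat', 'sky', 'sun', 'the', 'tree']
Common terms: ['ant', 'fox', 'sun', 'the', 'tree']
Overlap count = 5

5


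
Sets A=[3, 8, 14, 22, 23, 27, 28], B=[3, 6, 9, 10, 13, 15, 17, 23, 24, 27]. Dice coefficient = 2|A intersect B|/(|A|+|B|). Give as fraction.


A intersect B = [3, 23, 27]
|A intersect B| = 3
|A| = 7, |B| = 10
Dice = 2*3 / (7+10)
= 6 / 17 = 6/17

6/17


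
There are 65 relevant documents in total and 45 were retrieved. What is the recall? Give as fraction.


Recall = retrieved_relevant / total_relevant
= 45 / 65
= 45 / (45 + 20)
= 9/13

9/13


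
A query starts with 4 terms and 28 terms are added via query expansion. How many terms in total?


Original terms: 4
Expansion terms: 28
Total = 4 + 28 = 32

32


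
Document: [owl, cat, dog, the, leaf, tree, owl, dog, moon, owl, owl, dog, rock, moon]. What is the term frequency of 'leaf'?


Document has 14 words
Scanning for 'leaf':
Found at positions: [4]
Count = 1

1


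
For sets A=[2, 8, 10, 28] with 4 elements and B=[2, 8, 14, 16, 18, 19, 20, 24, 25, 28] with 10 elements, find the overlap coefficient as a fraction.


A intersect B = [2, 8, 28]
|A intersect B| = 3
min(|A|, |B|) = min(4, 10) = 4
Overlap = 3 / 4 = 3/4

3/4


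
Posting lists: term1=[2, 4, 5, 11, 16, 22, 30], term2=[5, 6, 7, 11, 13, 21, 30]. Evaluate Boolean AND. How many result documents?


Boolean AND: find intersection of posting lists
term1 docs: [2, 4, 5, 11, 16, 22, 30]
term2 docs: [5, 6, 7, 11, 13, 21, 30]
Intersection: [5, 11, 30]
|intersection| = 3

3


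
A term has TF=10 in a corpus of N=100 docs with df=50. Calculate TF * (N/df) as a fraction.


TF * (N/df)
= 10 * (100/50)
= 10 * 2
= 20

20


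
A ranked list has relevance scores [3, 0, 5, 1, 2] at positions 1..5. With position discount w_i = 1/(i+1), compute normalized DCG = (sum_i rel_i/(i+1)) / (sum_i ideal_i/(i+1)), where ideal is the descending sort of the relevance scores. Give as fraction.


Position discount weights w_i = 1/(i+1) for i=1..5:
Weights = [1/2, 1/3, 1/4, 1/5, 1/6]
Actual relevance: [3, 0, 5, 1, 2]
DCG = 3/2 + 0/3 + 5/4 + 1/5 + 2/6 = 197/60
Ideal relevance (sorted desc): [5, 3, 2, 1, 0]
Ideal DCG = 5/2 + 3/3 + 2/4 + 1/5 + 0/6 = 21/5
nDCG = DCG / ideal_DCG = 197/60 / 21/5 = 197/252

197/252


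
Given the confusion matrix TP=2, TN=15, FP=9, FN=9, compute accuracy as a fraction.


Accuracy = (TP + TN) / (TP + TN + FP + FN)
TP + TN = 2 + 15 = 17
Total = 2 + 15 + 9 + 9 = 35
Accuracy = 17 / 35 = 17/35

17/35


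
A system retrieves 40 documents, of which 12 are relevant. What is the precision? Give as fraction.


Precision = relevant_retrieved / total_retrieved
= 12 / 40
= 12 / (12 + 28)
= 3/10

3/10


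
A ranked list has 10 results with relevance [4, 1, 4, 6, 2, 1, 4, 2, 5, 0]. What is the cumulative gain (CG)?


Cumulative Gain = sum of relevance scores
Position 1: rel=4, running sum=4
Position 2: rel=1, running sum=5
Position 3: rel=4, running sum=9
Position 4: rel=6, running sum=15
Position 5: rel=2, running sum=17
Position 6: rel=1, running sum=18
Position 7: rel=4, running sum=22
Position 8: rel=2, running sum=24
Position 9: rel=5, running sum=29
Position 10: rel=0, running sum=29
CG = 29

29


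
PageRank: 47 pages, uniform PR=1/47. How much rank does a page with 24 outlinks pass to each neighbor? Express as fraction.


Initial PR = 1/47 = 1/47
Outlinks = 24
Contribution per link = PR / outlinks
= 1/47 / 24
= 1/1128

1/1128


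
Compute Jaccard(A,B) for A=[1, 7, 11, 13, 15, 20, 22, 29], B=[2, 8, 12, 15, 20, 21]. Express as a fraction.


A intersect B = [15, 20]
|A intersect B| = 2
A union B = [1, 2, 7, 8, 11, 12, 13, 15, 20, 21, 22, 29]
|A union B| = 12
Jaccard = 2/12 = 1/6

1/6


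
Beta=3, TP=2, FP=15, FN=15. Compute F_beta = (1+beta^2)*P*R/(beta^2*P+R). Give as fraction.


P = TP/(TP+FP) = 2/17 = 2/17
R = TP/(TP+FN) = 2/17 = 2/17
beta^2 = 3^2 = 9
(1 + beta^2) = 10
Numerator = (1+beta^2)*P*R = 40/289
Denominator = beta^2*P + R = 18/17 + 2/17 = 20/17
F_beta = 2/17

2/17


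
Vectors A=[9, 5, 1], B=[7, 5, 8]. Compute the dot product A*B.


Dot product = sum of element-wise products
A[0]*B[0] = 9*7 = 63
A[1]*B[1] = 5*5 = 25
A[2]*B[2] = 1*8 = 8
Sum = 63 + 25 + 8 = 96

96


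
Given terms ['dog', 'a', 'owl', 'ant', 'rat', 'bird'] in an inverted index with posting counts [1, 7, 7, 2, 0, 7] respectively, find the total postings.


Summing posting list sizes:
'dog': 1 postings
'a': 7 postings
'owl': 7 postings
'ant': 2 postings
'rat': 0 postings
'bird': 7 postings
Total = 1 + 7 + 7 + 2 + 0 + 7 = 24

24


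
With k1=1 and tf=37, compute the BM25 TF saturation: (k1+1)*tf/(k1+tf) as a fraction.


BM25 TF component = (k1+1)*tf / (k1+tf)
k1 = 1, tf = 37
Numerator = (1+1)*37 = 74
Denominator = 1 + 37 = 38
= 74/38 = 37/19

37/19


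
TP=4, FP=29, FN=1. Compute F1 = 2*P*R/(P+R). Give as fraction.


F1 = 2 * P * R / (P + R)
P = TP/(TP+FP) = 4/33 = 4/33
R = TP/(TP+FN) = 4/5 = 4/5
2 * P * R = 2 * 4/33 * 4/5 = 32/165
P + R = 4/33 + 4/5 = 152/165
F1 = 32/165 / 152/165 = 4/19

4/19


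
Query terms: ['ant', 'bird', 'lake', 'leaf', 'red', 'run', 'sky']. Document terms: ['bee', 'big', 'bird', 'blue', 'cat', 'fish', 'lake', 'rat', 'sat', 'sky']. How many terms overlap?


Query terms: ['ant', 'bird', 'lake', 'leaf', 'red', 'run', 'sky']
Document terms: ['bee', 'big', 'bird', 'blue', 'cat', 'fish', 'lake', 'rat', 'sat', 'sky']
Common terms: ['bird', 'lake', 'sky']
Overlap count = 3

3


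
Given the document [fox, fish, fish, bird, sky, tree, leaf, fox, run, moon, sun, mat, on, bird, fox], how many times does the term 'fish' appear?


Document has 15 words
Scanning for 'fish':
Found at positions: [1, 2]
Count = 2

2


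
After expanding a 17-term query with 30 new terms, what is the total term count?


Original terms: 17
Expansion terms: 30
Total = 17 + 30 = 47

47


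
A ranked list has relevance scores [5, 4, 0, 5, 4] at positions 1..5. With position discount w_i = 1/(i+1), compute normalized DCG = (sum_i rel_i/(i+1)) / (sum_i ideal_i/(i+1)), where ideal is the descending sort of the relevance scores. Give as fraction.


Position discount weights w_i = 1/(i+1) for i=1..5:
Weights = [1/2, 1/3, 1/4, 1/5, 1/6]
Actual relevance: [5, 4, 0, 5, 4]
DCG = 5/2 + 4/3 + 0/4 + 5/5 + 4/6 = 11/2
Ideal relevance (sorted desc): [5, 5, 4, 4, 0]
Ideal DCG = 5/2 + 5/3 + 4/4 + 4/5 + 0/6 = 179/30
nDCG = DCG / ideal_DCG = 11/2 / 179/30 = 165/179

165/179


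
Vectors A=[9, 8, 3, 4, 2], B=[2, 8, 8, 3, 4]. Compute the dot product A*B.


Dot product = sum of element-wise products
A[0]*B[0] = 9*2 = 18
A[1]*B[1] = 8*8 = 64
A[2]*B[2] = 3*8 = 24
A[3]*B[3] = 4*3 = 12
A[4]*B[4] = 2*4 = 8
Sum = 18 + 64 + 24 + 12 + 8 = 126

126


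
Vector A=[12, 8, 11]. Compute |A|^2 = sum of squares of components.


|A|^2 = sum of squared components
A[0]^2 = 12^2 = 144
A[1]^2 = 8^2 = 64
A[2]^2 = 11^2 = 121
Sum = 144 + 64 + 121 = 329

329


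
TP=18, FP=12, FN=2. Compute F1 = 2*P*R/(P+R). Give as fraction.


F1 = 2 * P * R / (P + R)
P = TP/(TP+FP) = 18/30 = 3/5
R = TP/(TP+FN) = 18/20 = 9/10
2 * P * R = 2 * 3/5 * 9/10 = 27/25
P + R = 3/5 + 9/10 = 3/2
F1 = 27/25 / 3/2 = 18/25

18/25


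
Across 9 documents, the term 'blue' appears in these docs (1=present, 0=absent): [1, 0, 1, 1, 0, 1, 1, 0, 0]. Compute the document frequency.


Checking each document for 'blue':
Doc 1: present
Doc 2: absent
Doc 3: present
Doc 4: present
Doc 5: absent
Doc 6: present
Doc 7: present
Doc 8: absent
Doc 9: absent
df = sum of presences = 1 + 0 + 1 + 1 + 0 + 1 + 1 + 0 + 0 = 5

5


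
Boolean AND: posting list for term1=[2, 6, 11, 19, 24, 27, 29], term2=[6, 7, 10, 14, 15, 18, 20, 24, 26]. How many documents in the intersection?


Boolean AND: find intersection of posting lists
term1 docs: [2, 6, 11, 19, 24, 27, 29]
term2 docs: [6, 7, 10, 14, 15, 18, 20, 24, 26]
Intersection: [6, 24]
|intersection| = 2

2


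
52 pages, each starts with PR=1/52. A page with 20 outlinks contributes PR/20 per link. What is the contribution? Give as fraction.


Initial PR = 1/52 = 1/52
Outlinks = 20
Contribution per link = PR / outlinks
= 1/52 / 20
= 1/1040

1/1040


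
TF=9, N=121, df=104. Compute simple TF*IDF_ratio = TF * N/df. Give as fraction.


TF * (N/df)
= 9 * (121/104)
= 9 * 121/104
= 1089/104

1089/104


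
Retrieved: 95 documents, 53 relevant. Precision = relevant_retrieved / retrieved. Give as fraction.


Precision = relevant_retrieved / total_retrieved
= 53 / 95
= 53 / (53 + 42)
= 53/95

53/95


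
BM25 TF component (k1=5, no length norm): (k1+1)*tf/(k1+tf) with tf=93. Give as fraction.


BM25 TF component = (k1+1)*tf / (k1+tf)
k1 = 5, tf = 93
Numerator = (5+1)*93 = 558
Denominator = 5 + 93 = 98
= 558/98 = 279/49

279/49


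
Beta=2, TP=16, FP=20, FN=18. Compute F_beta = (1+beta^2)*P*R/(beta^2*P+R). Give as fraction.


P = TP/(TP+FP) = 16/36 = 4/9
R = TP/(TP+FN) = 16/34 = 8/17
beta^2 = 2^2 = 4
(1 + beta^2) = 5
Numerator = (1+beta^2)*P*R = 160/153
Denominator = beta^2*P + R = 16/9 + 8/17 = 344/153
F_beta = 20/43

20/43


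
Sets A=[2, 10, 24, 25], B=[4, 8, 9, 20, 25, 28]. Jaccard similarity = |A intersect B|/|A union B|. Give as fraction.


A intersect B = [25]
|A intersect B| = 1
A union B = [2, 4, 8, 9, 10, 20, 24, 25, 28]
|A union B| = 9
Jaccard = 1/9 = 1/9

1/9


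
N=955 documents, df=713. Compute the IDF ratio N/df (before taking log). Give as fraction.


IDF ratio = N / df
= 955 / 713
= 955/713

955/713


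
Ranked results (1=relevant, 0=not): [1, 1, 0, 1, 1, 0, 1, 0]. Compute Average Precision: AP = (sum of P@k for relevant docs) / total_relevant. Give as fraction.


Computing P@k for each relevant position:
Position 1: relevant, P@1 = 1/1 = 1
Position 2: relevant, P@2 = 2/2 = 1
Position 3: not relevant
Position 4: relevant, P@4 = 3/4 = 3/4
Position 5: relevant, P@5 = 4/5 = 4/5
Position 6: not relevant
Position 7: relevant, P@7 = 5/7 = 5/7
Position 8: not relevant
Sum of P@k = 1 + 1 + 3/4 + 4/5 + 5/7 = 597/140
AP = 597/140 / 5 = 597/700

597/700


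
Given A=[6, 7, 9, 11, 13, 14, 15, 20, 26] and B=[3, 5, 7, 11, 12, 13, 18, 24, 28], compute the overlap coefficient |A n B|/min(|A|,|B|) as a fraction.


A intersect B = [7, 11, 13]
|A intersect B| = 3
min(|A|, |B|) = min(9, 9) = 9
Overlap = 3 / 9 = 1/3

1/3


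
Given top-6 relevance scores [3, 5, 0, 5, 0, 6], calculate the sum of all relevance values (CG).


Cumulative Gain = sum of relevance scores
Position 1: rel=3, running sum=3
Position 2: rel=5, running sum=8
Position 3: rel=0, running sum=8
Position 4: rel=5, running sum=13
Position 5: rel=0, running sum=13
Position 6: rel=6, running sum=19
CG = 19

19


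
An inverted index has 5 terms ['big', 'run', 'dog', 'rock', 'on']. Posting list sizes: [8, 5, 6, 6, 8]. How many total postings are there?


Summing posting list sizes:
'big': 8 postings
'run': 5 postings
'dog': 6 postings
'rock': 6 postings
'on': 8 postings
Total = 8 + 5 + 6 + 6 + 8 = 33

33


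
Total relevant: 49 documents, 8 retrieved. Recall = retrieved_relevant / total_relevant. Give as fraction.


Recall = retrieved_relevant / total_relevant
= 8 / 49
= 8 / (8 + 41)
= 8/49

8/49


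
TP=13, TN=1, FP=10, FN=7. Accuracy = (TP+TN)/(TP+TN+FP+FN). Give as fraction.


Accuracy = (TP + TN) / (TP + TN + FP + FN)
TP + TN = 13 + 1 = 14
Total = 13 + 1 + 10 + 7 = 31
Accuracy = 14 / 31 = 14/31

14/31


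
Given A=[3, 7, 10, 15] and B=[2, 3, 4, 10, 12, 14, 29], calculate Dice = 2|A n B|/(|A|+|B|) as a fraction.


A intersect B = [3, 10]
|A intersect B| = 2
|A| = 4, |B| = 7
Dice = 2*2 / (4+7)
= 4 / 11 = 4/11

4/11


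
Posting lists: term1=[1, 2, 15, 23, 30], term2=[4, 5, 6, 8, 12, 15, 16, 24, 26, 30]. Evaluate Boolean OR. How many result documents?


Boolean OR: find union of posting lists
term1 docs: [1, 2, 15, 23, 30]
term2 docs: [4, 5, 6, 8, 12, 15, 16, 24, 26, 30]
Union: [1, 2, 4, 5, 6, 8, 12, 15, 16, 23, 24, 26, 30]
|union| = 13

13


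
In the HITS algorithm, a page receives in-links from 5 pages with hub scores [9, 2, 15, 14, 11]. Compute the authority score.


Authority = sum of hub scores of in-linkers
In-link 1: hub score = 9
In-link 2: hub score = 2
In-link 3: hub score = 15
In-link 4: hub score = 14
In-link 5: hub score = 11
Authority = 9 + 2 + 15 + 14 + 11 = 51

51


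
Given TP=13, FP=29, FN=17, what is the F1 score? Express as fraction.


F1 = 2 * P * R / (P + R)
P = TP/(TP+FP) = 13/42 = 13/42
R = TP/(TP+FN) = 13/30 = 13/30
2 * P * R = 2 * 13/42 * 13/30 = 169/630
P + R = 13/42 + 13/30 = 26/35
F1 = 169/630 / 26/35 = 13/36

13/36


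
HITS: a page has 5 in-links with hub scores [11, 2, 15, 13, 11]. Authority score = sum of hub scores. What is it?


Authority = sum of hub scores of in-linkers
In-link 1: hub score = 11
In-link 2: hub score = 2
In-link 3: hub score = 15
In-link 4: hub score = 13
In-link 5: hub score = 11
Authority = 11 + 2 + 15 + 13 + 11 = 52

52


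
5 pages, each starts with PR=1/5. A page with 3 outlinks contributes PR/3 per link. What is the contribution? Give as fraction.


Initial PR = 1/5 = 1/5
Outlinks = 3
Contribution per link = PR / outlinks
= 1/5 / 3
= 1/15

1/15


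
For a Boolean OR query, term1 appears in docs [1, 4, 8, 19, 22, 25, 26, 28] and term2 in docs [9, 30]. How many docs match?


Boolean OR: find union of posting lists
term1 docs: [1, 4, 8, 19, 22, 25, 26, 28]
term2 docs: [9, 30]
Union: [1, 4, 8, 9, 19, 22, 25, 26, 28, 30]
|union| = 10

10


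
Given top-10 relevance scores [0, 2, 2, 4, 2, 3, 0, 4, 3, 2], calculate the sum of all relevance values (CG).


Cumulative Gain = sum of relevance scores
Position 1: rel=0, running sum=0
Position 2: rel=2, running sum=2
Position 3: rel=2, running sum=4
Position 4: rel=4, running sum=8
Position 5: rel=2, running sum=10
Position 6: rel=3, running sum=13
Position 7: rel=0, running sum=13
Position 8: rel=4, running sum=17
Position 9: rel=3, running sum=20
Position 10: rel=2, running sum=22
CG = 22

22


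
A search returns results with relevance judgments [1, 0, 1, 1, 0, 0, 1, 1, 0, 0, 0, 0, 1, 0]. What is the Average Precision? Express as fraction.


Computing P@k for each relevant position:
Position 1: relevant, P@1 = 1/1 = 1
Position 2: not relevant
Position 3: relevant, P@3 = 2/3 = 2/3
Position 4: relevant, P@4 = 3/4 = 3/4
Position 5: not relevant
Position 6: not relevant
Position 7: relevant, P@7 = 4/7 = 4/7
Position 8: relevant, P@8 = 5/8 = 5/8
Position 9: not relevant
Position 10: not relevant
Position 11: not relevant
Position 12: not relevant
Position 13: relevant, P@13 = 6/13 = 6/13
Position 14: not relevant
Sum of P@k = 1 + 2/3 + 3/4 + 4/7 + 5/8 + 6/13 = 8899/2184
AP = 8899/2184 / 6 = 8899/13104

8899/13104


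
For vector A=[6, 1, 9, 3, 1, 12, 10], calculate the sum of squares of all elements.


|A|^2 = sum of squared components
A[0]^2 = 6^2 = 36
A[1]^2 = 1^2 = 1
A[2]^2 = 9^2 = 81
A[3]^2 = 3^2 = 9
A[4]^2 = 1^2 = 1
A[5]^2 = 12^2 = 144
A[6]^2 = 10^2 = 100
Sum = 36 + 1 + 81 + 9 + 1 + 144 + 100 = 372

372


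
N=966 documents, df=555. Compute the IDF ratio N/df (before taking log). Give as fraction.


IDF ratio = N / df
= 966 / 555
= 322/185

322/185


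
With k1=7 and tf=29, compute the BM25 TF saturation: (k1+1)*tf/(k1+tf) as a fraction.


BM25 TF component = (k1+1)*tf / (k1+tf)
k1 = 7, tf = 29
Numerator = (7+1)*29 = 232
Denominator = 7 + 29 = 36
= 232/36 = 58/9

58/9


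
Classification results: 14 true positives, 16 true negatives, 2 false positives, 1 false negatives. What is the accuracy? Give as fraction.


Accuracy = (TP + TN) / (TP + TN + FP + FN)
TP + TN = 14 + 16 = 30
Total = 14 + 16 + 2 + 1 = 33
Accuracy = 30 / 33 = 10/11

10/11


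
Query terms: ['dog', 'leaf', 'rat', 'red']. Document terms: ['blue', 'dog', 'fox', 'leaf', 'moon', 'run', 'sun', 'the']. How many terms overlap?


Query terms: ['dog', 'leaf', 'rat', 'red']
Document terms: ['blue', 'dog', 'fox', 'leaf', 'moon', 'run', 'sun', 'the']
Common terms: ['dog', 'leaf']
Overlap count = 2

2


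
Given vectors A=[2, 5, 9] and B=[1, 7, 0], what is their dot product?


Dot product = sum of element-wise products
A[0]*B[0] = 2*1 = 2
A[1]*B[1] = 5*7 = 35
A[2]*B[2] = 9*0 = 0
Sum = 2 + 35 + 0 = 37

37


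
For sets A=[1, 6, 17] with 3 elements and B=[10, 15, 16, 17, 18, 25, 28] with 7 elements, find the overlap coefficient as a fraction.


A intersect B = [17]
|A intersect B| = 1
min(|A|, |B|) = min(3, 7) = 3
Overlap = 1 / 3 = 1/3

1/3


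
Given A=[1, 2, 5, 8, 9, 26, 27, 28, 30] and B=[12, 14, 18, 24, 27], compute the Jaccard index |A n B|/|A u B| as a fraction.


A intersect B = [27]
|A intersect B| = 1
A union B = [1, 2, 5, 8, 9, 12, 14, 18, 24, 26, 27, 28, 30]
|A union B| = 13
Jaccard = 1/13 = 1/13

1/13


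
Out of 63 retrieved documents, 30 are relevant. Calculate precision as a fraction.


Precision = relevant_retrieved / total_retrieved
= 30 / 63
= 30 / (30 + 33)
= 10/21

10/21


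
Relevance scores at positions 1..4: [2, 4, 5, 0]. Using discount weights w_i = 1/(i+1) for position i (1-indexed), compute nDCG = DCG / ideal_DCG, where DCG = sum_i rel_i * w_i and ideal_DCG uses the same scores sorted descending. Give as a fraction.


Position discount weights w_i = 1/(i+1) for i=1..4:
Weights = [1/2, 1/3, 1/4, 1/5]
Actual relevance: [2, 4, 5, 0]
DCG = 2/2 + 4/3 + 5/4 + 0/5 = 43/12
Ideal relevance (sorted desc): [5, 4, 2, 0]
Ideal DCG = 5/2 + 4/3 + 2/4 + 0/5 = 13/3
nDCG = DCG / ideal_DCG = 43/12 / 13/3 = 43/52

43/52


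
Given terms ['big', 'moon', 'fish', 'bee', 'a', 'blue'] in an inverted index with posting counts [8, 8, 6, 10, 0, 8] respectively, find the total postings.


Summing posting list sizes:
'big': 8 postings
'moon': 8 postings
'fish': 6 postings
'bee': 10 postings
'a': 0 postings
'blue': 8 postings
Total = 8 + 8 + 6 + 10 + 0 + 8 = 40

40


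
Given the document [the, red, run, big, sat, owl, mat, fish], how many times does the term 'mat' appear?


Document has 8 words
Scanning for 'mat':
Found at positions: [6]
Count = 1

1


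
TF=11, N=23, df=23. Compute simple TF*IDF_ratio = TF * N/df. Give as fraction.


TF * (N/df)
= 11 * (23/23)
= 11 * 1
= 11

11


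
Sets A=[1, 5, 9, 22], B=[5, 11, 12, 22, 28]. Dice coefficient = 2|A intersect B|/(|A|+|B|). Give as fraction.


A intersect B = [5, 22]
|A intersect B| = 2
|A| = 4, |B| = 5
Dice = 2*2 / (4+5)
= 4 / 9 = 4/9

4/9


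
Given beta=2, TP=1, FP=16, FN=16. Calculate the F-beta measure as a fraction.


P = TP/(TP+FP) = 1/17 = 1/17
R = TP/(TP+FN) = 1/17 = 1/17
beta^2 = 2^2 = 4
(1 + beta^2) = 5
Numerator = (1+beta^2)*P*R = 5/289
Denominator = beta^2*P + R = 4/17 + 1/17 = 5/17
F_beta = 1/17

1/17


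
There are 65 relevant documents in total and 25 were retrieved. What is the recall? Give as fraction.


Recall = retrieved_relevant / total_relevant
= 25 / 65
= 25 / (25 + 40)
= 5/13

5/13


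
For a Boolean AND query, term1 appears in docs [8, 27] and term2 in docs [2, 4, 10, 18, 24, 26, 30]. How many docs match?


Boolean AND: find intersection of posting lists
term1 docs: [8, 27]
term2 docs: [2, 4, 10, 18, 24, 26, 30]
Intersection: []
|intersection| = 0

0


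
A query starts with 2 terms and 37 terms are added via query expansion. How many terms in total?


Original terms: 2
Expansion terms: 37
Total = 2 + 37 = 39

39


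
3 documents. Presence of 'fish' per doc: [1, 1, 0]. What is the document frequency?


Checking each document for 'fish':
Doc 1: present
Doc 2: present
Doc 3: absent
df = sum of presences = 1 + 1 + 0 = 2

2


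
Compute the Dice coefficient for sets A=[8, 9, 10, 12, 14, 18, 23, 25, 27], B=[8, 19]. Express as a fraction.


A intersect B = [8]
|A intersect B| = 1
|A| = 9, |B| = 2
Dice = 2*1 / (9+2)
= 2 / 11 = 2/11

2/11


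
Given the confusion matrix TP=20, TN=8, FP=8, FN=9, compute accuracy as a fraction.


Accuracy = (TP + TN) / (TP + TN + FP + FN)
TP + TN = 20 + 8 = 28
Total = 20 + 8 + 8 + 9 = 45
Accuracy = 28 / 45 = 28/45

28/45


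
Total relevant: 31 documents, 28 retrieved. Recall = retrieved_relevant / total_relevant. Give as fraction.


Recall = retrieved_relevant / total_relevant
= 28 / 31
= 28 / (28 + 3)
= 28/31

28/31


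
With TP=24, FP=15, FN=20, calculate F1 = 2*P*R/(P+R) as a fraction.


F1 = 2 * P * R / (P + R)
P = TP/(TP+FP) = 24/39 = 8/13
R = TP/(TP+FN) = 24/44 = 6/11
2 * P * R = 2 * 8/13 * 6/11 = 96/143
P + R = 8/13 + 6/11 = 166/143
F1 = 96/143 / 166/143 = 48/83

48/83


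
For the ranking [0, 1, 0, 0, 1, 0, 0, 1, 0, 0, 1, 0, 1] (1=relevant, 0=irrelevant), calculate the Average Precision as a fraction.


Computing P@k for each relevant position:
Position 1: not relevant
Position 2: relevant, P@2 = 1/2 = 1/2
Position 3: not relevant
Position 4: not relevant
Position 5: relevant, P@5 = 2/5 = 2/5
Position 6: not relevant
Position 7: not relevant
Position 8: relevant, P@8 = 3/8 = 3/8
Position 9: not relevant
Position 10: not relevant
Position 11: relevant, P@11 = 4/11 = 4/11
Position 12: not relevant
Position 13: relevant, P@13 = 5/13 = 5/13
Sum of P@k = 1/2 + 2/5 + 3/8 + 4/11 + 5/13 = 11573/5720
AP = 11573/5720 / 5 = 11573/28600

11573/28600


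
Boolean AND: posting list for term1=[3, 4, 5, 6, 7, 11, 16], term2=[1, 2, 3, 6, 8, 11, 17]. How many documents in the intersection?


Boolean AND: find intersection of posting lists
term1 docs: [3, 4, 5, 6, 7, 11, 16]
term2 docs: [1, 2, 3, 6, 8, 11, 17]
Intersection: [3, 6, 11]
|intersection| = 3

3


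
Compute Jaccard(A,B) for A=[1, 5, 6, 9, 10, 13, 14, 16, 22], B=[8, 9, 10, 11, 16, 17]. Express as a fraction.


A intersect B = [9, 10, 16]
|A intersect B| = 3
A union B = [1, 5, 6, 8, 9, 10, 11, 13, 14, 16, 17, 22]
|A union B| = 12
Jaccard = 3/12 = 1/4

1/4


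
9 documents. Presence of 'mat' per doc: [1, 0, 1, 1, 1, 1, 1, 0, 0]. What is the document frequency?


Checking each document for 'mat':
Doc 1: present
Doc 2: absent
Doc 3: present
Doc 4: present
Doc 5: present
Doc 6: present
Doc 7: present
Doc 8: absent
Doc 9: absent
df = sum of presences = 1 + 0 + 1 + 1 + 1 + 1 + 1 + 0 + 0 = 6

6


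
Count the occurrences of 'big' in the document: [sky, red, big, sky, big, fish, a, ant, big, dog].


Document has 10 words
Scanning for 'big':
Found at positions: [2, 4, 8]
Count = 3

3


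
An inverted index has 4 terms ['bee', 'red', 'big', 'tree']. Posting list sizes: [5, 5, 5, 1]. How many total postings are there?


Summing posting list sizes:
'bee': 5 postings
'red': 5 postings
'big': 5 postings
'tree': 1 postings
Total = 5 + 5 + 5 + 1 = 16

16


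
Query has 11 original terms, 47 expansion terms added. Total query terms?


Original terms: 11
Expansion terms: 47
Total = 11 + 47 = 58

58


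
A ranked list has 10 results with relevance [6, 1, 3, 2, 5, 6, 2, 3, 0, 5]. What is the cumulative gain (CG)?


Cumulative Gain = sum of relevance scores
Position 1: rel=6, running sum=6
Position 2: rel=1, running sum=7
Position 3: rel=3, running sum=10
Position 4: rel=2, running sum=12
Position 5: rel=5, running sum=17
Position 6: rel=6, running sum=23
Position 7: rel=2, running sum=25
Position 8: rel=3, running sum=28
Position 9: rel=0, running sum=28
Position 10: rel=5, running sum=33
CG = 33

33


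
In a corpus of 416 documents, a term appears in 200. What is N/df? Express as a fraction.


IDF ratio = N / df
= 416 / 200
= 52/25

52/25


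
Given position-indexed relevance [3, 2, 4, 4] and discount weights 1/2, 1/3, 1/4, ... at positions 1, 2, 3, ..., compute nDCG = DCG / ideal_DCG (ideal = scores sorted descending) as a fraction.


Position discount weights w_i = 1/(i+1) for i=1..4:
Weights = [1/2, 1/3, 1/4, 1/5]
Actual relevance: [3, 2, 4, 4]
DCG = 3/2 + 2/3 + 4/4 + 4/5 = 119/30
Ideal relevance (sorted desc): [4, 4, 3, 2]
Ideal DCG = 4/2 + 4/3 + 3/4 + 2/5 = 269/60
nDCG = DCG / ideal_DCG = 119/30 / 269/60 = 238/269

238/269


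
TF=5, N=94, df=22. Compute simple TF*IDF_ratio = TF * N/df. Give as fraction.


TF * (N/df)
= 5 * (94/22)
= 5 * 47/11
= 235/11

235/11


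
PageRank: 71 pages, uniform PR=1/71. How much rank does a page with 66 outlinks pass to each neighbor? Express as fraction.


Initial PR = 1/71 = 1/71
Outlinks = 66
Contribution per link = PR / outlinks
= 1/71 / 66
= 1/4686

1/4686


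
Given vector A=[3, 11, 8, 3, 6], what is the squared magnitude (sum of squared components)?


|A|^2 = sum of squared components
A[0]^2 = 3^2 = 9
A[1]^2 = 11^2 = 121
A[2]^2 = 8^2 = 64
A[3]^2 = 3^2 = 9
A[4]^2 = 6^2 = 36
Sum = 9 + 121 + 64 + 9 + 36 = 239

239


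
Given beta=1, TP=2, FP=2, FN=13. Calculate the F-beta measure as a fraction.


P = TP/(TP+FP) = 2/4 = 1/2
R = TP/(TP+FN) = 2/15 = 2/15
beta^2 = 1^2 = 1
(1 + beta^2) = 2
Numerator = (1+beta^2)*P*R = 2/15
Denominator = beta^2*P + R = 1/2 + 2/15 = 19/30
F_beta = 4/19

4/19


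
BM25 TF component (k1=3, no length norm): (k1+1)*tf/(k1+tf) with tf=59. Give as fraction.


BM25 TF component = (k1+1)*tf / (k1+tf)
k1 = 3, tf = 59
Numerator = (3+1)*59 = 236
Denominator = 3 + 59 = 62
= 236/62 = 118/31

118/31


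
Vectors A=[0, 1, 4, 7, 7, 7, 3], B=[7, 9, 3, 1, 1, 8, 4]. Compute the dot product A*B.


Dot product = sum of element-wise products
A[0]*B[0] = 0*7 = 0
A[1]*B[1] = 1*9 = 9
A[2]*B[2] = 4*3 = 12
A[3]*B[3] = 7*1 = 7
A[4]*B[4] = 7*1 = 7
A[5]*B[5] = 7*8 = 56
A[6]*B[6] = 3*4 = 12
Sum = 0 + 9 + 12 + 7 + 7 + 56 + 12 = 103

103


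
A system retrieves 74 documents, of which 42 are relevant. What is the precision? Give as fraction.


Precision = relevant_retrieved / total_retrieved
= 42 / 74
= 42 / (42 + 32)
= 21/37

21/37


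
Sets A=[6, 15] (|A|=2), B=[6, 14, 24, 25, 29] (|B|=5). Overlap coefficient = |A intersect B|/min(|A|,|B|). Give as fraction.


A intersect B = [6]
|A intersect B| = 1
min(|A|, |B|) = min(2, 5) = 2
Overlap = 1 / 2 = 1/2

1/2


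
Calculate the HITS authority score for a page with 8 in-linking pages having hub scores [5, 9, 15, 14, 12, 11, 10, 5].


Authority = sum of hub scores of in-linkers
In-link 1: hub score = 5
In-link 2: hub score = 9
In-link 3: hub score = 15
In-link 4: hub score = 14
In-link 5: hub score = 12
In-link 6: hub score = 11
In-link 7: hub score = 10
In-link 8: hub score = 5
Authority = 5 + 9 + 15 + 14 + 12 + 11 + 10 + 5 = 81

81


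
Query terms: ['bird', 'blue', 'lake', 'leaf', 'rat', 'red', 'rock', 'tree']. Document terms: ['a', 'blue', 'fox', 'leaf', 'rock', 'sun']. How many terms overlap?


Query terms: ['bird', 'blue', 'lake', 'leaf', 'rat', 'red', 'rock', 'tree']
Document terms: ['a', 'blue', 'fox', 'leaf', 'rock', 'sun']
Common terms: ['blue', 'leaf', 'rock']
Overlap count = 3

3


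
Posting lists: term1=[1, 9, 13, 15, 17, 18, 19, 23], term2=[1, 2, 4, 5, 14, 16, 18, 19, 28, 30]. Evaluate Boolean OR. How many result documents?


Boolean OR: find union of posting lists
term1 docs: [1, 9, 13, 15, 17, 18, 19, 23]
term2 docs: [1, 2, 4, 5, 14, 16, 18, 19, 28, 30]
Union: [1, 2, 4, 5, 9, 13, 14, 15, 16, 17, 18, 19, 23, 28, 30]
|union| = 15

15


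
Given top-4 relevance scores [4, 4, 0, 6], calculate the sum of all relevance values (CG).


Cumulative Gain = sum of relevance scores
Position 1: rel=4, running sum=4
Position 2: rel=4, running sum=8
Position 3: rel=0, running sum=8
Position 4: rel=6, running sum=14
CG = 14

14


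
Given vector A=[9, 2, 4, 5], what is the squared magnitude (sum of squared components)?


|A|^2 = sum of squared components
A[0]^2 = 9^2 = 81
A[1]^2 = 2^2 = 4
A[2]^2 = 4^2 = 16
A[3]^2 = 5^2 = 25
Sum = 81 + 4 + 16 + 25 = 126

126


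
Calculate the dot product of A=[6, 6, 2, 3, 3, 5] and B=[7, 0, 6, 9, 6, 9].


Dot product = sum of element-wise products
A[0]*B[0] = 6*7 = 42
A[1]*B[1] = 6*0 = 0
A[2]*B[2] = 2*6 = 12
A[3]*B[3] = 3*9 = 27
A[4]*B[4] = 3*6 = 18
A[5]*B[5] = 5*9 = 45
Sum = 42 + 0 + 12 + 27 + 18 + 45 = 144

144


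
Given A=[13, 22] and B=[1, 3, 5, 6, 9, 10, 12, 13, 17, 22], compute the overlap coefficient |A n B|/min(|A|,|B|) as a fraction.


A intersect B = [13, 22]
|A intersect B| = 2
min(|A|, |B|) = min(2, 10) = 2
Overlap = 2 / 2 = 1

1


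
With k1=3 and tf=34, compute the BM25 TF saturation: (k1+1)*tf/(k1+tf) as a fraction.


BM25 TF component = (k1+1)*tf / (k1+tf)
k1 = 3, tf = 34
Numerator = (3+1)*34 = 136
Denominator = 3 + 34 = 37
= 136/37 = 136/37

136/37


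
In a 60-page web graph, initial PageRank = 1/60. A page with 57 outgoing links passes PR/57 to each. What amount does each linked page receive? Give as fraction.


Initial PR = 1/60 = 1/60
Outlinks = 57
Contribution per link = PR / outlinks
= 1/60 / 57
= 1/3420

1/3420


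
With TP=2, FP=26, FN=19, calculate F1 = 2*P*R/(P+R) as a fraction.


F1 = 2 * P * R / (P + R)
P = TP/(TP+FP) = 2/28 = 1/14
R = TP/(TP+FN) = 2/21 = 2/21
2 * P * R = 2 * 1/14 * 2/21 = 2/147
P + R = 1/14 + 2/21 = 1/6
F1 = 2/147 / 1/6 = 4/49

4/49


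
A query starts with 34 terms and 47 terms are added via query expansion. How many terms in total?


Original terms: 34
Expansion terms: 47
Total = 34 + 47 = 81

81


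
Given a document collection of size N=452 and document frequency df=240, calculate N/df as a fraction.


IDF ratio = N / df
= 452 / 240
= 113/60

113/60


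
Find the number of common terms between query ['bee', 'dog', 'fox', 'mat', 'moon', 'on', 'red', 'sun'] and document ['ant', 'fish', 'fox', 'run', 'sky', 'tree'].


Query terms: ['bee', 'dog', 'fox', 'mat', 'moon', 'on', 'red', 'sun']
Document terms: ['ant', 'fish', 'fox', 'run', 'sky', 'tree']
Common terms: ['fox']
Overlap count = 1

1


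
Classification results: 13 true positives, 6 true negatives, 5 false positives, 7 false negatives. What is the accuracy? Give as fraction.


Accuracy = (TP + TN) / (TP + TN + FP + FN)
TP + TN = 13 + 6 = 19
Total = 13 + 6 + 5 + 7 = 31
Accuracy = 19 / 31 = 19/31

19/31


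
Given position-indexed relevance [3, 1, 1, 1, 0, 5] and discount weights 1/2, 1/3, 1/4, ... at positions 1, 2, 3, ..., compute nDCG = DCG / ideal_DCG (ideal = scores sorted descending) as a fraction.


Position discount weights w_i = 1/(i+1) for i=1..6:
Weights = [1/2, 1/3, 1/4, 1/5, 1/6, 1/7]
Actual relevance: [3, 1, 1, 1, 0, 5]
DCG = 3/2 + 1/3 + 1/4 + 1/5 + 0/6 + 5/7 = 1259/420
Ideal relevance (sorted desc): [5, 3, 1, 1, 1, 0]
Ideal DCG = 5/2 + 3/3 + 1/4 + 1/5 + 1/6 + 0/7 = 247/60
nDCG = DCG / ideal_DCG = 1259/420 / 247/60 = 1259/1729

1259/1729
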